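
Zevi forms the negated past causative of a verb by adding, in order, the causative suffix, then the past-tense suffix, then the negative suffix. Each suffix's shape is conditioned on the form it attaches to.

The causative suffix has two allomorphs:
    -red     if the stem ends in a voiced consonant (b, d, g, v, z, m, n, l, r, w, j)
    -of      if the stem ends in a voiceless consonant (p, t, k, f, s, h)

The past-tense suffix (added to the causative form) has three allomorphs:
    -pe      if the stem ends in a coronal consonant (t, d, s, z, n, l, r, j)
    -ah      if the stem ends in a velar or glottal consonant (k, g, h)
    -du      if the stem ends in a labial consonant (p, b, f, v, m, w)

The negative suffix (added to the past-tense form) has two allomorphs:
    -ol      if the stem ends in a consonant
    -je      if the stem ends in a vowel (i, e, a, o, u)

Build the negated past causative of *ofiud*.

ofiudredpeje

The final consonant of *ofiud* is /d/, which is voiced, so the causative suffix is -red, giving *ofiudred*.
The causative form *ofiudred*: final consonant = /d/, coronal → -pe → *ofiudredpe*.
The final sound of the past-tense form *ofiudredpe* is /e/, which is a vowel, so the negative suffix is -je, giving *ofiudredpeje*.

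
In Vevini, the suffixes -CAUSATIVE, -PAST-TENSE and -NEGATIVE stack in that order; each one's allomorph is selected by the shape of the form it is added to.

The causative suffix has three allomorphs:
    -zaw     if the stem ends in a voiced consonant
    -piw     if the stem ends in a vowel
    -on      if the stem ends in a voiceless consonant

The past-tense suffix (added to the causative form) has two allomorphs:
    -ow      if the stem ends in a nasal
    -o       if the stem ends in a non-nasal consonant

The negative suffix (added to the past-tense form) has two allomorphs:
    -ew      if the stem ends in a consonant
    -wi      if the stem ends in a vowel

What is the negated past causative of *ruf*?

rufonowew

The final sound of *ruf* is /f/, which is a voiceless consonant, so the causative suffix is -on, giving *rufon*.
The causative form *rufon* — final consonant /n/ (a nasal) → -ow → *rufonow*.
The past-tense form *rufonow*: final sound = /w/, a consonant → -ew → *rufonowew*.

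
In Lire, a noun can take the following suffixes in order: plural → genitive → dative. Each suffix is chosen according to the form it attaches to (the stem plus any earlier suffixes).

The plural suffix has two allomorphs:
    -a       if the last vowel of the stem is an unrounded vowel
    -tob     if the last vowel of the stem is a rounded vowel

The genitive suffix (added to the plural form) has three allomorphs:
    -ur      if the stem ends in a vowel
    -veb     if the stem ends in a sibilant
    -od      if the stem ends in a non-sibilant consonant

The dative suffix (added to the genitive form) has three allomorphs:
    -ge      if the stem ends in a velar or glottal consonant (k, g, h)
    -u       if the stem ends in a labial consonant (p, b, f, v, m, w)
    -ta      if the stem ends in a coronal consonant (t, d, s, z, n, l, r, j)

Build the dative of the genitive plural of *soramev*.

soramevaurta

*soramev*: last vowel = /e/, an unrounded vowel → -a → *sorameva*.
The plural form *sorameva*: final sound = /a/, a vowel → -ur → *soramevaur*.
The final consonant of the genitive form *soramevaur* is /r/, which is coronal, so the dative suffix is -ta, giving *soramevaurta*.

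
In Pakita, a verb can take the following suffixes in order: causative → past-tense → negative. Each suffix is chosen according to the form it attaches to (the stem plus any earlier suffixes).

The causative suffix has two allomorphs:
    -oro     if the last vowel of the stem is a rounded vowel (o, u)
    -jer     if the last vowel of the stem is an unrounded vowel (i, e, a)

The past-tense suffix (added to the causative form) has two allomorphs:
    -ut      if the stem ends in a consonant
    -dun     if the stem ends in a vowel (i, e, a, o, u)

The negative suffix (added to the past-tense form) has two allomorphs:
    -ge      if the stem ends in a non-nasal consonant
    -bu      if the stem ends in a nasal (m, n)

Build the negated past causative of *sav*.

savjerutge

Since the last vowel of *sav* is /a/ (an unrounded vowel), it takes -jer, giving *savjer*.
The causative form *savjer* — final sound /r/ (a consonant) → -ut → *savjerut*.
The past-tense form *savjerut*: final consonant = /t/, non-nasal → -ge → *savjerutge*.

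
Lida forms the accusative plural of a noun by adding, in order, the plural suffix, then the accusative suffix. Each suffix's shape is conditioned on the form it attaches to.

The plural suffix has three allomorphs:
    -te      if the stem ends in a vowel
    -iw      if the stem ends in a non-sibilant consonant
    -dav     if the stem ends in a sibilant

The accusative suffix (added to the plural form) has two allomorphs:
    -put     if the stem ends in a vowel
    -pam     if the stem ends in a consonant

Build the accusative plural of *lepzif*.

Since the final sound of *lepzif* is /f/ (a non-sibilant consonant), it takes -iw, giving *lepzifiw*.
Since the final sound of the plural form *lepzifiw* is /w/ (a consonant), it takes -pam, giving *lepzifiwpam*.

lepzifiwpam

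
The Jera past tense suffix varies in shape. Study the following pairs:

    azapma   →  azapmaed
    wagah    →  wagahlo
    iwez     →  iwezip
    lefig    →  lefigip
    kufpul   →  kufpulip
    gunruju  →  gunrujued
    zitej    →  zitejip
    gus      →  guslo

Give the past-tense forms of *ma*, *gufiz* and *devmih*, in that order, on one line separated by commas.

maed, gufizip, devmihlo

The pattern is voicing of the final sound: -lo when the stem ends in a voiceless consonant (*wagah*, *gus*); -ip when the stem ends in a voiced consonant (*iwez*, *lefig*, *kufpul*, *zitej*); -ed when the stem ends in a vowel (*azapma*, *gunruju*).
Since the final sound of *ma* is /a/ (a vowel), it takes -ed, giving *maed*.
The final sound of *gufiz* is /z/, which is a voiced consonant, so the suffix is -ip, giving *gufizip*.
*devmih*: final sound = /h/, a voiceless consonant → -lo → *devmihlo*.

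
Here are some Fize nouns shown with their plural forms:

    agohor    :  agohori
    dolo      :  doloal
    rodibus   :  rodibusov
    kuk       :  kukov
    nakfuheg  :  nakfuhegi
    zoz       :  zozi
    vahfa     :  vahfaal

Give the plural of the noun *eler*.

The pattern is voicing of the final sound: -ov when the stem ends in a voiceless consonant (*rodibus*, *kuk*); -i when the stem ends in a voiced consonant (*agohor*, *nakfuheg*, *zoz*); -al when the stem ends in a vowel (*dolo*, *vahfa*).
The final sound of *eler* is /r/, which is a voiced consonant, so the suffix is -i, giving *eleri*.

eleri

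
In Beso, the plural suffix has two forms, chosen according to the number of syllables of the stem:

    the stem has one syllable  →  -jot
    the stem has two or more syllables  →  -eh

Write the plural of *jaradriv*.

jaradriveh

With 3 syllables, *jaradriv* takes -eh → *jaradriveh*.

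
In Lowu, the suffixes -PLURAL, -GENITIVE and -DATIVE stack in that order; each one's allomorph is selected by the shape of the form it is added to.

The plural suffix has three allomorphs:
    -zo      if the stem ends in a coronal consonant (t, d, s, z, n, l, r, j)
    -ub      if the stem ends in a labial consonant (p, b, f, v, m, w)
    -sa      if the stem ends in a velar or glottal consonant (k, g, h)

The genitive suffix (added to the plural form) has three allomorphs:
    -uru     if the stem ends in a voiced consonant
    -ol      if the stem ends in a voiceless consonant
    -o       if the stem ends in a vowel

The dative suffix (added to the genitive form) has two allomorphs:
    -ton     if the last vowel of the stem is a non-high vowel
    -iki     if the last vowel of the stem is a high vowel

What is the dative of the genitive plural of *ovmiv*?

ovmivuburuiki

*ovmiv* — final consonant /v/ (labial) → -ub → *ovmivub*.
The plural form *ovmivub* — final sound /b/ (a voiced consonant) → -uru → *ovmivuburu*.
The genitive form *ovmivuburu* — last vowel /u/ (a high vowel) → -iki → *ovmivuburuiki*.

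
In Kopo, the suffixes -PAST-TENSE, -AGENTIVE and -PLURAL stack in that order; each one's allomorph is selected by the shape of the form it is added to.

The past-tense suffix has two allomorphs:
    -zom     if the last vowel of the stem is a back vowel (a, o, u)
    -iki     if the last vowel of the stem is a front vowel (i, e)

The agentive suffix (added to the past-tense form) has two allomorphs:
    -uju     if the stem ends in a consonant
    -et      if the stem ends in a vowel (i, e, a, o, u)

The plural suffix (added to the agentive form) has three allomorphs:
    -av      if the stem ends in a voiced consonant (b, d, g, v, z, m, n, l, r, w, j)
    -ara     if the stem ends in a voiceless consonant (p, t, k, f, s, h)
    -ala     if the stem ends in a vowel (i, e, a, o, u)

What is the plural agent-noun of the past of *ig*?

igikietara

Since the last vowel of *ig* is /i/ (a front vowel), it takes -iki, giving *igiki*.
The past-tense form *igiki* — final sound /i/ (a vowel) → -et → *igikiet*.
The final sound of the agentive form *igikiet* is /t/, which is a voiceless consonant, so the plural suffix is -ara, giving *igikietara*.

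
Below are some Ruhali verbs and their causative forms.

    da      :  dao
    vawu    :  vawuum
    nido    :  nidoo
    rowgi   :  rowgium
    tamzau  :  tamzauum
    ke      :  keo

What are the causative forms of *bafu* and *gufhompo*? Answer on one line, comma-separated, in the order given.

Looking at the last vowel of each stem: -um when the last vowel of the stem is a high vowel (*vawu*, *rowgi*, *tamzau*); -o when the last vowel of the stem is a non-high vowel (*da*, *nido*, *ke*).
Since the last vowel of *bafu* is /u/ (a high vowel), it takes -um, giving *bafuum*.
The last vowel of *gufhompo* is /o/, which is a non-high vowel, so the suffix is -o, giving *gufhompoo*.

bafuum, gufhompoo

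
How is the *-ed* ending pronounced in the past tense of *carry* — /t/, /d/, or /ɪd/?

/d/

The stem *carry* ends in a voiced sound other than /d/.
The -ed suffix is realized as /ɪd/ after /t, d/; as /t/ after other voiceless consonants; and as /d/ after other voiced sounds.
So -ed on *carry* is pronounced /d/.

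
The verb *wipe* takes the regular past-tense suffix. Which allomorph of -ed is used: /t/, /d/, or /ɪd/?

/t/

The stem *wipe* ends in a voiceless consonant other than /t/.
The -ed suffix is realized as /ɪd/ after /t, d/; as /t/ after other voiceless consonants; and as /d/ after other voiced sounds.
So -ed on *wipe* is pronounced /t/.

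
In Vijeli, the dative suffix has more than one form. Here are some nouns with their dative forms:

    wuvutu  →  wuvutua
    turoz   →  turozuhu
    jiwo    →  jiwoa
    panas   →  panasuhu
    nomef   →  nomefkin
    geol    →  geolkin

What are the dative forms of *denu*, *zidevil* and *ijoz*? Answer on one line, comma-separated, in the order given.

Looking at the final sound of each stem: -uhu when the stem ends in a sibilant (*turoz*, *panas*); -kin when the stem ends in a non-sibilant consonant (*nomef*, *geol*); -a when the stem ends in a vowel (*wuvutu*, *jiwo*).
*denu* — final sound /u/ (a vowel) → -a → *denua*.
*zidevil*: final sound = /l/, a non-sibilant consonant → -kin → *zidevilkin*.
Since the final sound of *ijoz* is /z/ (a sibilant), it takes -uhu, giving *ijozuhu*.

denua, zidevilkin, ijozuhu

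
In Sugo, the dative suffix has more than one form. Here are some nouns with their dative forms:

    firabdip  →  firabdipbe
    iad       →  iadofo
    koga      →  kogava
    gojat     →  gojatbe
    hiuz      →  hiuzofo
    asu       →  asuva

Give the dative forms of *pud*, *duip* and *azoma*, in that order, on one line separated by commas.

pudofo, duipbe, azomava

The pattern is voicing of the final sound: -be when the stem ends in a voiceless consonant (*firabdip*, *gojat*); -ofo when the stem ends in a voiced consonant (*iad*, *hiuz*); -va when the stem ends in a vowel (*koga*, *asu*).
*pud*: final sound = /d/, a voiced consonant → -ofo → *pudofo*.
The final sound of *duip* is /p/, which is a voiceless consonant, so the suffix is -be, giving *duipbe*.
*azoma*: final sound = /a/, a vowel → -va → *azomava*.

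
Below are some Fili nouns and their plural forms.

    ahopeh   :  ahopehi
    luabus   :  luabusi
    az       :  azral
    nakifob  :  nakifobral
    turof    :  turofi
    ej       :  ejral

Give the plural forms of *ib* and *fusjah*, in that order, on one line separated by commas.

ibral, fusjahi

Looking at the final consonant of each stem: -i when the stem ends in a voiceless consonant (*ahopeh*, *luabus*, *turof*); -ral when the stem ends in a voiced consonant (*az*, *nakifob*, *ej*).
*ib* — final consonant /b/ (voiced) → -ral → *ibral*.
Since the final consonant of *fusjah* is /h/ (voiceless), it takes -i, giving *fusjahi*.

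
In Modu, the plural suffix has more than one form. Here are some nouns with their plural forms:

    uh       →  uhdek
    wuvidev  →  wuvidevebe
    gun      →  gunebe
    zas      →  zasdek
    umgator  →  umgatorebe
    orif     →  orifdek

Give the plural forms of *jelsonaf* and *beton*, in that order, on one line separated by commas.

jelsonafdek, betonebe

Looking at the final consonant of each stem: -dek when the stem ends in a voiceless consonant (*uh*, *zas*, *orif*); -ebe when the stem ends in a voiced consonant (*wuvidev*, *gun*, *umgator*).
*jelsonaf* — final consonant /f/ (voiceless) → -dek → *jelsonafdek*.
*beton*: final consonant = /n/, voiced → -ebe → *betonebe*.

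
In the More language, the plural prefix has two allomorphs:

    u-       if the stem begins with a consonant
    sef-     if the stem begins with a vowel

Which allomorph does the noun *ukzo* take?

*ukzo*: first sound = /u/, a vowel → sef-.

sef-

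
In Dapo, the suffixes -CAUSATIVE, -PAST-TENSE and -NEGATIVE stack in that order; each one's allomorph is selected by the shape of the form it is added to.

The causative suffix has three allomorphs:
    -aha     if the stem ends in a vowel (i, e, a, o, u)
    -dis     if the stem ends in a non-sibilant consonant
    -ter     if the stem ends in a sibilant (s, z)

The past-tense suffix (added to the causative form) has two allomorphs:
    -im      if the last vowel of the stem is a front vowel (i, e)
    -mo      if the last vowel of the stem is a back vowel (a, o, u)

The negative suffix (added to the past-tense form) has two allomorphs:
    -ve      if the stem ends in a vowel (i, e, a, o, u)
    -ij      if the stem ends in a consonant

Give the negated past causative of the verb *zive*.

ziveahamove

Since the final sound of *zive* is /e/ (a vowel), it takes -aha, giving *ziveaha*.
The causative form *ziveaha*: last vowel = /a/, a back vowel → -mo → *ziveahamo*.
The past-tense form *ziveahamo* — final sound /o/ (a vowel) → -ve → *ziveahamove*.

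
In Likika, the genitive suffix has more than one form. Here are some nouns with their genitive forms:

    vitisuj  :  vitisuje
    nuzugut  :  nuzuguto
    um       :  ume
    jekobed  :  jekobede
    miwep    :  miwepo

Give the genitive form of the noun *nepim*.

nepime

The pattern is voicing of the final consonant: -o when the stem ends in a voiceless consonant (*nuzugut*, *miwep*); -e when the stem ends in a voiced consonant (*vitisuj*, *um*, *jekobed*).
*nepim* — final consonant /m/ (voiced) → -e → *nepime*.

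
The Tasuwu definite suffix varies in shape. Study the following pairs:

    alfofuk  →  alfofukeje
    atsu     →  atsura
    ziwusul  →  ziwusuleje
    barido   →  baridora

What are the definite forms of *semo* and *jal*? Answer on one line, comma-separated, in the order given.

semora, jaleje

The suffix is conditioned by the final sound: -eje when the stem ends in a consonant (*alfofuk*, *ziwusul*); -ra when the stem ends in a vowel (*atsu*, *barido*).
*semo*: final sound = /o/, a vowel → -ra → *semora*.
*jal* — final sound /l/ (a consonant) → -eje → *jaleje*.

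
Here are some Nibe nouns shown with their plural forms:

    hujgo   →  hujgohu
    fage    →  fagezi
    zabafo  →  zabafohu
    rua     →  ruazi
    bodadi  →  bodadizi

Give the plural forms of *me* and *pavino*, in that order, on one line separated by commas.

The suffix is conditioned by the last vowel: -hu when the last vowel of the stem is a rounded vowel (*hujgo*, *zabafo*); -zi when the last vowel of the stem is an unrounded vowel (*fage*, *rua*, *bodadi*).
Since the last vowel of *me* is /e/ (an unrounded vowel), it takes -zi, giving *mezi*.
The last vowel of *pavino* is /o/, which is a rounded vowel, so the suffix is -hu, giving *pavinohu*.

mezi, pavinohu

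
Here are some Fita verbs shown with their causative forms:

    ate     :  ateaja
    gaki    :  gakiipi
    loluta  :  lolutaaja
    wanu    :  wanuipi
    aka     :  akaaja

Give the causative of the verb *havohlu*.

Looking at the last vowel of each stem: -ipi when the last vowel of the stem is a high vowel (*gaki*, *wanu*); -aja when the last vowel of the stem is a non-high vowel (*ate*, *loluta*, *aka*).
*havohlu* — last vowel /u/ (a high vowel) → -ipi → *havohluipi*.

havohluipi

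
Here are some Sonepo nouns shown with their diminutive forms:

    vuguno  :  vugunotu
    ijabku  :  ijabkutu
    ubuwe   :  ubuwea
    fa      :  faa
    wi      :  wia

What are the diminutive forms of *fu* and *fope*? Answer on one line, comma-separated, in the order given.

futu, fopea

The alternation tracks the last vowel of the stem — -tu when the last vowel of the stem is a rounded vowel (*vuguno*, *ijabku*); -a when the last vowel of the stem is an unrounded vowel (*ubuwe*, *fa*, *wi*).
Since the last vowel of *fu* is /u/ (a rounded vowel), it takes -tu, giving *futu*.
*fope* — last vowel /e/ (an unrounded vowel) → -a → *fopea*.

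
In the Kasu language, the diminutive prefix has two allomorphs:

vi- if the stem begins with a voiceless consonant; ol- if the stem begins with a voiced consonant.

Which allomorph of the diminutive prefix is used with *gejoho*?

The first consonant of *gejoho* is /g/, which is voiced, so the prefix is ol-.

ol-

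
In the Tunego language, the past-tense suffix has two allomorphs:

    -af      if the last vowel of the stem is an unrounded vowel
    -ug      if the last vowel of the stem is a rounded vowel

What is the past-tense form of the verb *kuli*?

kuliaf

*kuli*: last vowel = /i/, an unrounded vowel → -af → *kuliaf*.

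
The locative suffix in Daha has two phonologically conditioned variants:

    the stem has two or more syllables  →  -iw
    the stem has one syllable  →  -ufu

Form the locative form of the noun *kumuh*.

*kumuh* (2 syllables) → -iw → *kumuhiw*.

kumuhiw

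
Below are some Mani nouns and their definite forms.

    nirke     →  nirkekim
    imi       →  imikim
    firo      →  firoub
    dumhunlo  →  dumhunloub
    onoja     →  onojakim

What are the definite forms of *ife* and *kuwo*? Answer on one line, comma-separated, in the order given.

The pattern is rounding harmony: -ub when the last vowel of the stem is a rounded vowel (*firo*, *dumhunlo*); -kim when the last vowel of the stem is an unrounded vowel (*nirke*, *imi*, *onoja*).
The last vowel of *ife* is /e/, which is an unrounded vowel, so the suffix is -kim, giving *ifekim*.
Since the last vowel of *kuwo* is /o/ (a rounded vowel), it takes -ub, giving *kuwoub*.

ifekim, kuwoub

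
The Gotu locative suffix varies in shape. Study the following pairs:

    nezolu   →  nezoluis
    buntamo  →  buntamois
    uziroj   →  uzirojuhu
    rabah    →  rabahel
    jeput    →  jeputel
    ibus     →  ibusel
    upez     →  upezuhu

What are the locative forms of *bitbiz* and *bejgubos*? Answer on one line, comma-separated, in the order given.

bitbizuhu, bejgubosel

Looking at the final sound of each stem: -el when the stem ends in a voiceless consonant (*rabah*, *jeput*, *ibus*); -uhu when the stem ends in a voiced consonant (*uziroj*, *upez*); -is when the stem ends in a vowel (*nezolu*, *buntamo*).
Since the final sound of *bitbiz* is /z/ (a voiced consonant), it takes -uhu, giving *bitbizuhu*.
*bejgubos* — final sound /s/ (a voiceless consonant) → -el → *bejgubosel*.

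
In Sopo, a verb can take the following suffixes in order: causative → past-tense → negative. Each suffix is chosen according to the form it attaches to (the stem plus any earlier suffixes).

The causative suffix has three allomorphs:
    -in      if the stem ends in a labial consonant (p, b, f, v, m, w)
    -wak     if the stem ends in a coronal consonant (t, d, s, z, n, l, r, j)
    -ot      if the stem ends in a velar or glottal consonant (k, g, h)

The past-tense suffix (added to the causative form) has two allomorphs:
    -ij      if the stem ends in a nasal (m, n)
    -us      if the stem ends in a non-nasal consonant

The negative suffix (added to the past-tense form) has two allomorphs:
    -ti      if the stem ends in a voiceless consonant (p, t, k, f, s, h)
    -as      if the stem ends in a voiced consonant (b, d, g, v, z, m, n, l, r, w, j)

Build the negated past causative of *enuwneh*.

enuwnehotusti

*enuwneh* — final consonant /h/ (velar/glottal) → -ot → *enuwnehot*.
The causative form *enuwnehot* — final consonant /t/ (non-nasal) → -us → *enuwnehotus*.
The final consonant of the past-tense form *enuwnehotus* is /s/, which is voiceless, so the negative suffix is -ti, giving *enuwnehotusti*.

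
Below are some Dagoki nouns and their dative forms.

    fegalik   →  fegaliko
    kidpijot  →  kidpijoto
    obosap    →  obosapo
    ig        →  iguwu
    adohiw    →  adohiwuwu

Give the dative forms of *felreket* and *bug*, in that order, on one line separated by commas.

felreketo, buguwu

The suffix is conditioned by the final consonant: -o when the stem ends in a voiceless consonant (*fegalik*, *kidpijot*, *obosap*); -uwu when the stem ends in a voiced consonant (*ig*, *adohiw*).
*felreket* — final consonant /t/ (voiceless) → -o → *felreketo*.
*bug*: final consonant = /g/, voiced → -uwu → *buguwu*.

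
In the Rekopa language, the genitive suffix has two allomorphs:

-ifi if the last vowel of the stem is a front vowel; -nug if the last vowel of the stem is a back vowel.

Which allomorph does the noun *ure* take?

-ifi

Since the last vowel of *ure* is /e/ (a front vowel), it takes -ifi.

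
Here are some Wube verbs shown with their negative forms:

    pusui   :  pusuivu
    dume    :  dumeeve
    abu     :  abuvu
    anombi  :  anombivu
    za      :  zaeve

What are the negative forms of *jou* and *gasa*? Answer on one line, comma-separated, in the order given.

jouvu, gasaeve

The pattern is height harmony: -vu when the last vowel of the stem is a high vowel (*pusui*, *abu*, *anombi*); -eve when the last vowel of the stem is a non-high vowel (*dume*, *za*).
*jou*: last vowel = /u/, a high vowel → -vu → *jouvu*.
The last vowel of *gasa* is /a/, which is a non-high vowel, so the suffix is -eve, giving *gasaeve*.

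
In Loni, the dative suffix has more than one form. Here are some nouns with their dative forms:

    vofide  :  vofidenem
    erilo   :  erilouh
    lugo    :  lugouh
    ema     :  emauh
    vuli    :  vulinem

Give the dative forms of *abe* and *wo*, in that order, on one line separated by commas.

abenem, wouh

The pattern is front/back vowel harmony: -nem when the last vowel of the stem is a front vowel (*vofide*, *vuli*); -uh when the last vowel of the stem is a back vowel (*erilo*, *lugo*, *ema*).
*abe* — last vowel /e/ (a front vowel) → -nem → *abenem*.
*wo* — last vowel /o/ (a back vowel) → -uh → *wouh*.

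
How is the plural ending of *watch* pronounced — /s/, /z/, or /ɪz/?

/ɪz/

The stem *watch* ends in a sibilant (/s, z, ʃ, ʒ, tʃ, dʒ/).
The plural suffix surfaces as /ɪz/ after sibilants, /s/ after other voiceless consonants, and /z/ after other voiced sounds.
So the plural -s on *watch* is pronounced /ɪz/.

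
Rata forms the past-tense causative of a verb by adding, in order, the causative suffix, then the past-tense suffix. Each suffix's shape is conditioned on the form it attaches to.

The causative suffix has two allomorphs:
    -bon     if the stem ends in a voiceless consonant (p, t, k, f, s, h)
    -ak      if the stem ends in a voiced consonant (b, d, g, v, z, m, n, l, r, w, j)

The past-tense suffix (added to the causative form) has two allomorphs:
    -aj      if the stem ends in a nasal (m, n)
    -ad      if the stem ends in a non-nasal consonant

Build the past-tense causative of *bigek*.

bigekbonaj

Since the final consonant of *bigek* is /k/ (voiceless), it takes -bon, giving *bigekbon*.
Since the final consonant of the causative form *bigekbon* is /n/ (a nasal), it takes -aj, giving *bigekbonaj*.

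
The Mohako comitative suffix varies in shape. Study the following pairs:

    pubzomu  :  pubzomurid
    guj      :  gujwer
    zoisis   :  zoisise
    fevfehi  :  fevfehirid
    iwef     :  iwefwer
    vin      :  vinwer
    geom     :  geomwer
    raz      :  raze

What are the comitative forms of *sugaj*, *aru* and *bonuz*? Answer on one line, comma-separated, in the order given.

sugajwer, arurid, bonuze

Looking at the final sound of each stem: -e when the stem ends in a sibilant (*zoisis*, *raz*); -wer when the stem ends in a non-sibilant consonant (*guj*, *iwef*, *vin*, *geom*); -rid when the stem ends in a vowel (*pubzomu*, *fevfehi*).
The final sound of *sugaj* is /j/, which is a non-sibilant consonant, so the suffix is -wer, giving *sugajwer*.
Since the final sound of *aru* is /u/ (a vowel), it takes -rid, giving *arurid*.
*bonuz* — final sound /z/ (a sibilant) → -e → *bonuze*.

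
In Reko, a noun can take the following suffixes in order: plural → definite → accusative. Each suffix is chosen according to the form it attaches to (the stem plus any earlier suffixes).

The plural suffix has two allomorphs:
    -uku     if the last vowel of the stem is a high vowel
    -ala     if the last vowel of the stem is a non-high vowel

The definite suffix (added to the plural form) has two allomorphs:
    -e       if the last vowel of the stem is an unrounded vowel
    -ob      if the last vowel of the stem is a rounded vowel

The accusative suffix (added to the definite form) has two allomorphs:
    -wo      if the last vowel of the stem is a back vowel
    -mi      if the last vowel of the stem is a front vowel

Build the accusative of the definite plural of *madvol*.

madvolalaemi

Since the last vowel of *madvol* is /o/ (a non-high vowel), it takes -ala, giving *madvolala*.
The last vowel of the plural form *madvolala* is /a/, which is an unrounded vowel, so the definite suffix is -e, giving *madvolalae*.
The definite form *madvolalae*: last vowel = /e/, a front vowel → -mi → *madvolalaemi*.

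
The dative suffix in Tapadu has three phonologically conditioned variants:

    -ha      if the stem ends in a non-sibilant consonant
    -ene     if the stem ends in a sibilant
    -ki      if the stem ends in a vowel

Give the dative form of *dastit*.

Since the final sound of *dastit* is /t/ (a non-sibilant consonant), it takes -ha, giving *dastitha*.

dastitha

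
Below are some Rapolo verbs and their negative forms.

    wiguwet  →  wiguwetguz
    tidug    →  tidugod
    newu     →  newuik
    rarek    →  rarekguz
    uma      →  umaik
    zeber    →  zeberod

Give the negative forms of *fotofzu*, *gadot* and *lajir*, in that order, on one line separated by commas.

The pattern is voicing of the final sound: -guz when the stem ends in a voiceless consonant (*wiguwet*, *rarek*); -od when the stem ends in a voiced consonant (*tidug*, *zeber*); -ik when the stem ends in a vowel (*newu*, *uma*).
Since the final sound of *fotofzu* is /u/ (a vowel), it takes -ik, giving *fotofzuik*.
The final sound of *gadot* is /t/, which is a voiceless consonant, so the suffix is -guz, giving *gadotguz*.
*lajir* — final sound /r/ (a voiced consonant) → -od → *lajirod*.

fotofzuik, gadotguz, lajirod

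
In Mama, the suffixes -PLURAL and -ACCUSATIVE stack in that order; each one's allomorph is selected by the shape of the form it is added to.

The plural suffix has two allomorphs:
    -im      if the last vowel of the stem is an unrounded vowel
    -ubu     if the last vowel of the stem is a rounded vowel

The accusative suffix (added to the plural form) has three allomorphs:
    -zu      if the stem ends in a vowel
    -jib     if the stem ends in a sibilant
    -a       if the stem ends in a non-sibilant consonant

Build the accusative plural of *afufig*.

*afufig* — last vowel /i/ (an unrounded vowel) → -im → *afufigim*.
The final sound of the plural form *afufigim* is /m/, which is a non-sibilant consonant, so the accusative suffix is -a, giving *afufigima*.

afufigima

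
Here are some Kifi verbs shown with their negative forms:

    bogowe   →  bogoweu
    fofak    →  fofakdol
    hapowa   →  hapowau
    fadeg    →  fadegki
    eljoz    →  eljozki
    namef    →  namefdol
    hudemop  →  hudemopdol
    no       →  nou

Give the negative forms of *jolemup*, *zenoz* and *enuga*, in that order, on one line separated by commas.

jolemupdol, zenozki, enugau

The pattern is voicing of the final sound: -dol when the stem ends in a voiceless consonant (*fofak*, *namef*, *hudemop*); -ki when the stem ends in a voiced consonant (*fadeg*, *eljoz*); -u when the stem ends in a vowel (*bogowe*, *hapowa*, *no*).
*jolemup*: final sound = /p/, a voiceless consonant → -dol → *jolemupdol*.
Since the final sound of *zenoz* is /z/ (a voiced consonant), it takes -ki, giving *zenozki*.
The final sound of *enuga* is /a/, which is a vowel, so the suffix is -u, giving *enugau*.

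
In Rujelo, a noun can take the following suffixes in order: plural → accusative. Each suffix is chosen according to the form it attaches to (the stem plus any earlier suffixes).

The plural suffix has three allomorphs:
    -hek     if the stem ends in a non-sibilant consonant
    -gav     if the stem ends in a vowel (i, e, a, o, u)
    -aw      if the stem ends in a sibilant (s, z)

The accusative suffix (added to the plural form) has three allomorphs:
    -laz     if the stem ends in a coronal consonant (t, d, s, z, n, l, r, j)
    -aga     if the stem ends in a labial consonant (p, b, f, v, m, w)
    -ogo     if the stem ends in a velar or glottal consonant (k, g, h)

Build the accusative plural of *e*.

*e*: final sound = /e/, a vowel → -gav → *egav*.
The plural form *egav*: final consonant = /v/, labial → -aga → *egavaga*.

egavaga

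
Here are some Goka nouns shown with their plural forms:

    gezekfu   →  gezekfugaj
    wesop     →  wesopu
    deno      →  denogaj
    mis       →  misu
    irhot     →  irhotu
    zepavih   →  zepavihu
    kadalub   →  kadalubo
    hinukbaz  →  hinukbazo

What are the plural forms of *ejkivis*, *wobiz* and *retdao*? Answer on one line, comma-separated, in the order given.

ejkivisu, wobizo, retdaogaj

The alternation tracks the final sound of the stem — -u when the stem ends in a voiceless consonant (*wesop*, *mis*, *irhot*, *zepavih*); -o when the stem ends in a voiced consonant (*kadalub*, *hinukbaz*); -gaj when the stem ends in a vowel (*gezekfu*, *deno*).
*ejkivis* — final sound /s/ (a voiceless consonant) → -u → *ejkivisu*.
The final sound of *wobiz* is /z/, which is a voiced consonant, so the suffix is -o, giving *wobizo*.
Since the final sound of *retdao* is /o/ (a vowel), it takes -gaj, giving *retdaogaj*.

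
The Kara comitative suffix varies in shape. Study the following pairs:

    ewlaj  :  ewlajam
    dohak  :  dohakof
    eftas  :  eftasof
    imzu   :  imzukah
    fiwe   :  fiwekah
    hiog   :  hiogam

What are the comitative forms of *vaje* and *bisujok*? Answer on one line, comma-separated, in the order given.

vajekah, bisujokof

The suffix is conditioned by the final sound: -of when the stem ends in a voiceless consonant (*dohak*, *eftas*); -am when the stem ends in a voiced consonant (*ewlaj*, *hiog*); -kah when the stem ends in a vowel (*imzu*, *fiwe*).
*vaje* — final sound /e/ (a vowel) → -kah → *vajekah*.
*bisujok* — final sound /k/ (a voiceless consonant) → -of → *bisujokof*.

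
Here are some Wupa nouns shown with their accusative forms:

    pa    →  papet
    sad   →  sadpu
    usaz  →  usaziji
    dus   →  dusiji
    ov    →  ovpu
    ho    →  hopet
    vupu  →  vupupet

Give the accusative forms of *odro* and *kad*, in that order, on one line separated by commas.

The suffix is conditioned by the final sound: -iji when the stem ends in a sibilant (*usaz*, *dus*); -pu when the stem ends in a non-sibilant consonant (*sad*, *ov*); -pet when the stem ends in a vowel (*pa*, *ho*, *vupu*).
*odro* — final sound /o/ (a vowel) → -pet → *odropet*.
Since the final sound of *kad* is /d/ (a non-sibilant consonant), it takes -pu, giving *kadpu*.

odropet, kadpu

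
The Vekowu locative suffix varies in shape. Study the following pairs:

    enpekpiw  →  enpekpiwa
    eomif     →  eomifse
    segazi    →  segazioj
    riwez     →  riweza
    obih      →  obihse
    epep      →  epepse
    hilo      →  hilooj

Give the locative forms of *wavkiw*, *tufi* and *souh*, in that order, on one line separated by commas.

The pattern is voicing of the final sound: -se when the stem ends in a voiceless consonant (*eomif*, *obih*, *epep*); -a when the stem ends in a voiced consonant (*enpekpiw*, *riwez*); -oj when the stem ends in a vowel (*segazi*, *hilo*).
*wavkiw*: final sound = /w/, a voiced consonant → -a → *wavkiwa*.
*tufi*: final sound = /i/, a vowel → -oj → *tufioj*.
The final sound of *souh* is /h/, which is a voiceless consonant, so the suffix is -se, giving *souhse*.

wavkiwa, tufioj, souhse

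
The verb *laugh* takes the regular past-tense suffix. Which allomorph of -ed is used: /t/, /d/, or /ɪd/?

The stem *laugh* ends in a voiceless consonant other than /t/.
The -ed suffix is realized as /ɪd/ after /t, d/; as /t/ after other voiceless consonants; and as /d/ after other voiced sounds.
So -ed on *laugh* is pronounced /t/.

/t/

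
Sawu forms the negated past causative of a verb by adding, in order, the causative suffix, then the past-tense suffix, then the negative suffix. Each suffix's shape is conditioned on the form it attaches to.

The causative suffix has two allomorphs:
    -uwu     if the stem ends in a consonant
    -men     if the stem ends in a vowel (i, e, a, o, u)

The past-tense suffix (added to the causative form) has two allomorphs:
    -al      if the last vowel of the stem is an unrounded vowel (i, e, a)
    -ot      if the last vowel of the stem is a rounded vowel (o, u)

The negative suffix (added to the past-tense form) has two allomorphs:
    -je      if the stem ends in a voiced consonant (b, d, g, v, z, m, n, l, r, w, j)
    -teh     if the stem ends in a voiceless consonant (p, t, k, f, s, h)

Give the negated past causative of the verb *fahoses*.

fahosesuwuotteh

The final sound of *fahoses* is /s/, which is a consonant, so the causative suffix is -uwu, giving *fahosesuwu*.
The last vowel of the causative form *fahosesuwu* is /u/, which is a rounded vowel, so the past-tense suffix is -ot, giving *fahosesuwuot*.
Since the final consonant of the past-tense form *fahosesuwuot* is /t/ (voiceless), it takes -teh, giving *fahosesuwuotteh*.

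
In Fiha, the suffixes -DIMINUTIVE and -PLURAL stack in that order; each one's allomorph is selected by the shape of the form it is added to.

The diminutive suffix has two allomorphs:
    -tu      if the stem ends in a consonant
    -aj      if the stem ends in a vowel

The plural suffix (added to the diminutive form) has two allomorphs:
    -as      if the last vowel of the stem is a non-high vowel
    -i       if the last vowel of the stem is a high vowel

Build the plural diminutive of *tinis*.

tinistui

The final sound of *tinis* is /s/, which is a consonant, so the diminutive suffix is -tu, giving *tinistu*.
The last vowel of the diminutive form *tinistu* is /u/, which is a high vowel, so the plural suffix is -i, giving *tinistui*.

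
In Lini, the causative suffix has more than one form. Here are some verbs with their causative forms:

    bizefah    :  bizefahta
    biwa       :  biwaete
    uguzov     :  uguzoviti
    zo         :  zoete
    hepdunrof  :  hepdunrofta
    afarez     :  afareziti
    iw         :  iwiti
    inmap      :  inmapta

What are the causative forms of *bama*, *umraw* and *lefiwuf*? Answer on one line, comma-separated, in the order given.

bamaete, umrawiti, lefiwufta

Looking at the final sound of each stem: -ta when the stem ends in a voiceless consonant (*bizefah*, *hepdunrof*, *inmap*); -iti when the stem ends in a voiced consonant (*uguzov*, *afarez*, *iw*); -ete when the stem ends in a vowel (*biwa*, *zo*).
Since the final sound of *bama* is /a/ (a vowel), it takes -ete, giving *bamaete*.
Since the final sound of *umraw* is /w/ (a voiced consonant), it takes -iti, giving *umrawiti*.
Since the final sound of *lefiwuf* is /f/ (a voiceless consonant), it takes -ta, giving *lefiwufta*.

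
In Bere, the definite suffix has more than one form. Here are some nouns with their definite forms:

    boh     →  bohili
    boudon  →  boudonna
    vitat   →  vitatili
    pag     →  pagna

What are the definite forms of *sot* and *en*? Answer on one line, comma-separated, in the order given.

The suffix is conditioned by the final consonant: -ili when the stem ends in a voiceless consonant (*boh*, *vitat*); -na when the stem ends in a voiced consonant (*boudon*, *pag*).
Since the final consonant of *sot* is /t/ (voiceless), it takes -ili, giving *sotili*.
Since the final consonant of *en* is /n/ (voiced), it takes -na, giving *enna*.

sotili, enna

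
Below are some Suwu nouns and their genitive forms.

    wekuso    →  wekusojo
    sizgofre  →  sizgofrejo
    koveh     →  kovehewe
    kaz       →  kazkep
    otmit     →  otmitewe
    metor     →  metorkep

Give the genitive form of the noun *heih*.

The alternation tracks the final sound of the stem — -ewe when the stem ends in a voiceless consonant (*koveh*, *otmit*); -kep when the stem ends in a voiced consonant (*kaz*, *metor*); -jo when the stem ends in a vowel (*wekuso*, *sizgofre*).
Since the final sound of *heih* is /h/ (a voiceless consonant), it takes -ewe, giving *heihewe*.

heihewe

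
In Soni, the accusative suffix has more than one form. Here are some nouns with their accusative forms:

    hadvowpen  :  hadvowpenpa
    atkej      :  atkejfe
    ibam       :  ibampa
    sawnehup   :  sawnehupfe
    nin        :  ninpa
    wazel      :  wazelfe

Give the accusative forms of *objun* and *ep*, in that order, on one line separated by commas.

The suffix is conditioned by the final consonant: -pa when the stem ends in a nasal (*hadvowpen*, *ibam*, *nin*); -fe when the stem ends in a non-nasal consonant (*atkej*, *sawnehup*, *wazel*).
The final consonant of *objun* is /n/, which is a nasal, so the suffix is -pa, giving *objunpa*.
The final consonant of *ep* is /p/, which is non-nasal, so the suffix is -fe, giving *epfe*.

objunpa, epfe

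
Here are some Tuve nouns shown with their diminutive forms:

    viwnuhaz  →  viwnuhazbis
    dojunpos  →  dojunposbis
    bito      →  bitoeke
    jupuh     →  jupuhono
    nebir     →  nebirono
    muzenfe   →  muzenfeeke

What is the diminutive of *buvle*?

The alternation tracks the final sound of the stem — -bis when the stem ends in a sibilant (*viwnuhaz*, *dojunpos*); -ono when the stem ends in a non-sibilant consonant (*jupuh*, *nebir*); -eke when the stem ends in a vowel (*bito*, *muzenfe*).
*buvle* — final sound /e/ (a vowel) → -eke → *buvleeke*.

buvleeke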